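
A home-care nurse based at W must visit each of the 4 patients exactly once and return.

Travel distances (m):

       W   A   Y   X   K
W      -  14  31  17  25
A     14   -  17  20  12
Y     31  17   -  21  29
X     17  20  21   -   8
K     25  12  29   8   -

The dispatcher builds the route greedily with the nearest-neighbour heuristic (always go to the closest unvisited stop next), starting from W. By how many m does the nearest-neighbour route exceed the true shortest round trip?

W: A=14, X=17, K=25, Y=31 ⇒ A
A: K=12, Y=17, X=20 ⇒ K
K: X=8, Y=29 ⇒ X
X: Y=21 ⇒ Y
NN route W → A → K → X → Y → W costs 86.
Optimal: W → A → Y → X → K → W costs 85 (by enumerating all 12 distinct tours).
Excess = 86 − 85 = 1.

The nearest-neighbour route is 1 m longer than optimal.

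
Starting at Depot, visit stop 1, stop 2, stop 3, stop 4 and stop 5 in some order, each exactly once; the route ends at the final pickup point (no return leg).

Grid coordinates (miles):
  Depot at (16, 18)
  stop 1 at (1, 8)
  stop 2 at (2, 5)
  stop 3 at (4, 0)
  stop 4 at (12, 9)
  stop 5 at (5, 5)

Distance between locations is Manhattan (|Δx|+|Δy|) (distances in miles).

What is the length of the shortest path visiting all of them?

There are 5! = 120 possible orderings.
Depot - stop 1 - stop 2 - stop 3 - stop 4 - stop 5: 25+4+7+17+11 = 64
Depot - stop 1 - stop 2 - stop 3 - stop 5 - stop 4: 25+4+7+6+11 = 53
Depot - stop 1 - stop 2 - stop 4 - stop 3 - stop 5: 25+4+14+17+6 = 66
Depot - stop 1 - stop 2 - stop 4 - stop 5 - stop 3: 25+4+14+11+6 = 60
Depot - stop 1 - stop 2 - stop 5 - stop 3 - stop 4: 25+4+3+6+17 = 55
Depot - stop 1 - stop 2 - stop 5 - stop 4 - stop 3: 25+4+3+11+17 = 60
Depot - stop 1 - stop 3 - stop 2 - stop 4 - stop 5: 25+11+7+14+11 = 68
Depot - stop 1 - stop 3 - stop 2 - stop 5 - stop 4: 25+11+7+3+11 = 57
Depot - stop 1 - stop 3 - stop 4 - stop 2 - stop 5: 25+11+17+14+3 = 70
Depot - stop 1 - stop 3 - stop 4 - stop 5 - stop 2: 25+11+17+11+3 = 67
Depot - stop 1 - stop 3 - stop 5 - stop 2 - stop 4: 25+11+6+3+14 = 59
Depot - stop 1 - stop 3 - stop 5 - stop 4 - stop 2: 25+11+6+11+14 = 67
Depot - stop 1 - stop 4 - stop 2 - stop 3 - stop 5: 25+12+14+7+6 = 64
Depot - stop 1 - stop 4 - stop 2 - stop 5 - stop 3: 25+12+14+3+6 = 60
… (106 more)
Depot - stop 4 - stop 1 - stop 2 - stop 5 - stop 3: 13+12+4+3+6 = 38  ← best
The minimum is 38.
One shortest path: Depot → stop 4 → stop 1 → stop 2 → stop 5 → stop 3.

Minimum one-way distance = 38 miles.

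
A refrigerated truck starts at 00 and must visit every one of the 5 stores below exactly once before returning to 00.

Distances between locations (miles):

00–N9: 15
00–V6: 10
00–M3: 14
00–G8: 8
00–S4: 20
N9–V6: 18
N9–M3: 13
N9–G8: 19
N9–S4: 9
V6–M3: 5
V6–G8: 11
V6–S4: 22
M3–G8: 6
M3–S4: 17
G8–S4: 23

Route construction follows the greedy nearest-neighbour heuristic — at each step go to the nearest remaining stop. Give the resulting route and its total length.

From 00: distances to unvisited — G8=8, V6=10, M3=14, N9=15, S4=20. Nearest is G8 (8).
From G8: distances to unvisited — M3=6, V6=11, N9=19, S4=23. Nearest is M3 (6).
From M3: distances to unvisited — V6=5, N9=13, S4=17. Nearest is V6 (5).
From V6: distances to unvisited — N9=18, S4=22. Nearest is N9 (18).
From N9: distances to unvisited — S4=9. Nearest is S4 (9).
Return S4→00: 20.
Total = 8 + 6 + 5 + 18 + 9 + 20 = 66.

Nearest-neighbour total = 66 miles; route 00 → G8 → M3 → V6 → N9 → S4 → 00.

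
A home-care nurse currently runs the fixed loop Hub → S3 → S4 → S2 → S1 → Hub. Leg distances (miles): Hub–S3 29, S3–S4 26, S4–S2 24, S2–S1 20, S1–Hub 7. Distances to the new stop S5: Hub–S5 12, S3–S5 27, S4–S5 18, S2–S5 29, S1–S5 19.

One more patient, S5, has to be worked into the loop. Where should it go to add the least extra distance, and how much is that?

Minimum extra distance: 10 miles, inserting S5 between Hub and S3.

Insertion cost between consecutive stops i–j is d(i,S5) + d(S5,j) − d(i,j):
  between Hub and S3: 12 + 27 − 29 = 10
  between S3 and S4: 27 + 18 − 26 = 19
  between S4 and S2: 18 + 29 − 24 = 23
  between S2 and S1: 29 + 19 − 20 = 28
  between S1 and Hub: 19 + 12 − 7 = 24
Cheapest insertion is between Hub and S3, adding 10.
New total = 106 + 10 = 116.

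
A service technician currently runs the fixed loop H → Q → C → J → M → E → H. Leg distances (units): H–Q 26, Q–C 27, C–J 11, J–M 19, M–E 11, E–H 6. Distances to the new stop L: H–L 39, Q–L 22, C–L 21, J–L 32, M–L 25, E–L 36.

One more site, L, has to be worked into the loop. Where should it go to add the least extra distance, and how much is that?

Insertion cost between consecutive stops i–j is d(i,L) + d(L,j) − d(i,j):
  between H and Q: 39 + 22 − 26 = 35
  between Q and C: 22 + 21 − 27 = 16
  between C and J: 21 + 32 − 11 = 42
  between J and M: 32 + 25 − 19 = 38
  between M and E: 25 + 36 − 11 = 50
  between E and H: 36 + 39 − 6 = 69
Cheapest insertion is between Q and C, adding 16.
New total = 100 + 16 = 116.

Adding 16 by placing L on the Q–C leg.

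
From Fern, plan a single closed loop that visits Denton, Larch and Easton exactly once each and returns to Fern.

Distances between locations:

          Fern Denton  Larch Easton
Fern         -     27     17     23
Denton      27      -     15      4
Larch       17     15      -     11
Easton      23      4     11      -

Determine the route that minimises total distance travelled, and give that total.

59 — the shortest possible round trip.

With 3 stops there are 3!/2 = 3 distinct round trips (a route and its reverse cost the same).
Fern - Denton - Larch - Easton - Fern: 27+15+11+23 = 76
Fern - Denton - Easton - Larch - Fern: 27+4+11+17 = 59
Fern - Larch - Denton - Easton - Fern: 17+15+4+23 = 59
The minimum is 59.
One optimal route: Fern → Denton → Easton → Larch → Fern (or its reverse).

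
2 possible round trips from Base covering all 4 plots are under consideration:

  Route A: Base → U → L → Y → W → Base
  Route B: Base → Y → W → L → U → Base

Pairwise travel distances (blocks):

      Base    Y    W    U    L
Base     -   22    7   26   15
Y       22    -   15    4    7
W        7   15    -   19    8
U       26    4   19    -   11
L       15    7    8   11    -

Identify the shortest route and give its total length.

Route A: 26 + 11 + 7 + 15 + 7 = 66
Route B: 22 + 15 + 8 + 11 + 26 = 82

Shortest is Route A, total 66 blocks.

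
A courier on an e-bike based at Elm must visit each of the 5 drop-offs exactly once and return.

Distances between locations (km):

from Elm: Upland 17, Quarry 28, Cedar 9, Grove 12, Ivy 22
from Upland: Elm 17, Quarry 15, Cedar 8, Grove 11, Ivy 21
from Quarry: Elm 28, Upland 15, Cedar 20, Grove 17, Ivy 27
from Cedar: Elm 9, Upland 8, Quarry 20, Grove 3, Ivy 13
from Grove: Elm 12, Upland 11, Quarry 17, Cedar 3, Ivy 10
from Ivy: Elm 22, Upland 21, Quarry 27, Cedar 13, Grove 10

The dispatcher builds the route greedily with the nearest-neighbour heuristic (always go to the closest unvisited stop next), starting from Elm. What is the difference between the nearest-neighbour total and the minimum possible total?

The nearest-neighbour route is 5 km longer than optimal.

Elm: Cedar=9, Grove=12, Upland=17, Ivy=22, Quarry=28 ⇒ Cedar
Cedar: Grove=3, Upland=8, Ivy=13, Quarry=20 ⇒ Grove
Grove: Ivy=10, Upland=11, Quarry=17 ⇒ Ivy
Ivy: Upland=21, Quarry=27 ⇒ Upland
Upland: Quarry=15 ⇒ Quarry
NN route Elm → Cedar → Grove → Ivy → Upland → Quarry → Elm costs 86.
Optimal: Elm → Upland → Quarry → Grove → Ivy → Cedar → Elm costs 81 (by enumerating all 60 distinct tours).
Excess = 86 − 81 = 5.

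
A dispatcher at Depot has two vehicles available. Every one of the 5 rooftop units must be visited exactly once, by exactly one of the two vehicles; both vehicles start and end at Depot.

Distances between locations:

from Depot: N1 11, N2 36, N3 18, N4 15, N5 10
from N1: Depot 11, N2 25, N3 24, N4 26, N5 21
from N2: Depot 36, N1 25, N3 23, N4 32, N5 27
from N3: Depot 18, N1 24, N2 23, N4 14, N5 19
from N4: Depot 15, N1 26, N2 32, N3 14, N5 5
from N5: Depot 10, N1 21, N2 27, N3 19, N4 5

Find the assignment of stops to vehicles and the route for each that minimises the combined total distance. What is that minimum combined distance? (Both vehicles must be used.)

107 — the smallest possible combined total.

There are 2^4 − 1 = 15 ways to divide the 5 stops into two non-empty groups. For each, the best each vehicle can do is its own shortest tour through its group:
  {N1} + {N2, N3, N4, N5}: 22 + 88 = 110
  {N2} + {N1, N3, N4, N5}: 72 + 64 = 136
  {N1, N2} + {N3, N4, N5}: 72 + 47 = 119
  {N3} + {N1, N2, N4, N5}: 36 + 83 = 119
  {N1, N3} + {N2, N4, N5}: 53 + 83 = 136
  {N2, N3} + {N1, N4, N5}: 77 + 52 = 129
  … (15 splits in total)
  {N1, N2, N3} + {N4, N5}: 77 + 30 = 107  ← best
Best: vehicle 1 Depot → N1 → N2 → N3 → Depot = 77; vehicle 2 Depot → N4 → N5 → Depot = 30; combined 107.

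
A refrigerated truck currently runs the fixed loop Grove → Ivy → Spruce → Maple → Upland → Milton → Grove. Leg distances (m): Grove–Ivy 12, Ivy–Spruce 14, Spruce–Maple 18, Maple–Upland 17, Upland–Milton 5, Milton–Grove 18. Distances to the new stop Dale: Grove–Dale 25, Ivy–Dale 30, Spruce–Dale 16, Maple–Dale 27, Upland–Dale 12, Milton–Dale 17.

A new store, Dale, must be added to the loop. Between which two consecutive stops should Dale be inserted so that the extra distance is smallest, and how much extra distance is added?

Adding 22 m by placing Dale on the Maple–Upland leg.

Insertion cost between consecutive stops i–j is d(i,Dale) + d(Dale,j) − d(i,j):
  between Grove and Ivy: 25 + 30 − 12 = 43
  between Ivy and Spruce: 30 + 16 − 14 = 32
  between Spruce and Maple: 16 + 27 − 18 = 25
  between Maple and Upland: 27 + 12 − 17 = 22
  between Upland and Milton: 12 + 17 − 5 = 24
  between Milton and Grove: 17 + 25 − 18 = 24
Cheapest insertion is between Maple and Upland, adding 22.
New total = 84 + 22 = 106.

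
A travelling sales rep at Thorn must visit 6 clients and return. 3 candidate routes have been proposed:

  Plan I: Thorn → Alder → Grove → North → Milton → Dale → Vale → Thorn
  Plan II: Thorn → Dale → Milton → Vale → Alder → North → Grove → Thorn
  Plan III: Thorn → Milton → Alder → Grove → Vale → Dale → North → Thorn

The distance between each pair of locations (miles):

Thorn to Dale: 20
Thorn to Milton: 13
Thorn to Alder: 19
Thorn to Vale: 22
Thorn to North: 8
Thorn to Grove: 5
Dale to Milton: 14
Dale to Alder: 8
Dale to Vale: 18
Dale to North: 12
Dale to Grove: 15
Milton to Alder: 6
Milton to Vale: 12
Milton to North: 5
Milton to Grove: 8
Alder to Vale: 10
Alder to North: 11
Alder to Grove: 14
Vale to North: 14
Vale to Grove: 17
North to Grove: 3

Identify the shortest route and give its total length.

Plan I: 19 + 14 + 3 + 5 + 14 + 18 + 22 = 95
Plan II: 20 + 14 + 12 + 10 + 11 + 3 + 5 = 75
Plan III: 13 + 6 + 14 + 17 + 18 + 12 + 8 = 88

Shortest is Plan II, total 75 miles.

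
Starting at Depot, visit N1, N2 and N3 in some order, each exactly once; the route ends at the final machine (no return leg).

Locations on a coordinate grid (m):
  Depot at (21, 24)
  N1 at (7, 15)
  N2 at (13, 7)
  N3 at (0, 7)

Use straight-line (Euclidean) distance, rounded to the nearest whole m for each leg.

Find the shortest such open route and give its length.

There are 3! = 6 possible orderings.
Depot → N1 → N2 → N3: 17+10+13 = 40
Depot → N1 → N3 → N2: 17+11+13 = 41
Depot → N2 → N1 → N3: 19+10+11 = 40
Depot → N2 → N3 → N1: 19+13+11 = 43
Depot → N3 → N1 → N2: 27+11+10 = 48
Depot → N3 → N2 → N1: 27+13+10 = 50
The minimum is 40.
One shortest path: Depot → N1 → N2 → N3.

40 m — the minimum one-way total.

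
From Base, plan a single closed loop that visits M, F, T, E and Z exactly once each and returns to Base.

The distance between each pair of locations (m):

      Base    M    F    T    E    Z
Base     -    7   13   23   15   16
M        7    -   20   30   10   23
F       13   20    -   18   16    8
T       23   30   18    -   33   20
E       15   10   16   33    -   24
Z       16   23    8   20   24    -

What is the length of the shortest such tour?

With 5 stops there are 5!/2 = 60 distinct round trips (a route and its reverse cost the same).
Base-M-F-T-E-Z-Base: 7+20+18+33+24+16 = 118
Base-M-F-T-Z-E-Base: 7+20+18+20+24+15 = 104
Base-M-F-E-T-Z-Base: 7+20+16+33+20+16 = 112
Base-M-F-E-Z-T-Base: 7+20+16+24+20+23 = 110
Base-M-F-Z-T-E-Base: 7+20+8+20+33+15 = 103
Base-M-F-Z-E-T-Base: 7+20+8+24+33+23 = 115
Base-M-T-F-E-Z-Base: 7+30+18+16+24+16 = 111
Base-M-T-F-Z-E-Base: 7+30+18+8+24+15 = 102
Base-M-T-E-F-Z-Base: 7+30+33+16+8+16 = 110
Base-M-T-E-Z-F-Base: 7+30+33+24+8+13 = 115
Base-M-T-Z-F-E-Base: 7+30+20+8+16+15 = 96
Base-M-T-Z-E-F-Base: 7+30+20+24+16+13 = 110
Base-M-E-F-T-Z-Base: 7+10+16+18+20+16 = 87
Base-M-E-F-Z-T-Base: 7+10+16+8+20+23 = 84
… (46 more)
The minimum is 84.
One optimal route: Base → M → E → F → Z → T → Base (or its reverse).

84 m — the shortest possible round trip.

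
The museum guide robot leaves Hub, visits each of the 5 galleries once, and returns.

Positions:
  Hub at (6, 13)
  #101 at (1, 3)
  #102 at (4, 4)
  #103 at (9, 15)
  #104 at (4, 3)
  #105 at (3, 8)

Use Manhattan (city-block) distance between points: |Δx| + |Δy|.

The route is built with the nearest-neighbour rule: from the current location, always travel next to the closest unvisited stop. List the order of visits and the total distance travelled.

Hub → [#103:5 / #105:8 / #102:11 / #104:12 / #101:15] → #103 (5)
#103 → [#105:13 / #102:16 / #104:17 / #101:20] → #105 (13)
#105 → [#102:5 / #104:6 / #101:7] → #102 (5)
#102 → [#104:1 / #101:4] → #104 (1)
#104 → [#101:3] → #101 (3)
Return #101→Hub: 15.
Total = 5 + 13 + 5 + 1 + 3 + 15 = 42.

Nearest-neighbour total = 42; route Hub → #103 → #105 → #102 → #104 → #101 → Hub.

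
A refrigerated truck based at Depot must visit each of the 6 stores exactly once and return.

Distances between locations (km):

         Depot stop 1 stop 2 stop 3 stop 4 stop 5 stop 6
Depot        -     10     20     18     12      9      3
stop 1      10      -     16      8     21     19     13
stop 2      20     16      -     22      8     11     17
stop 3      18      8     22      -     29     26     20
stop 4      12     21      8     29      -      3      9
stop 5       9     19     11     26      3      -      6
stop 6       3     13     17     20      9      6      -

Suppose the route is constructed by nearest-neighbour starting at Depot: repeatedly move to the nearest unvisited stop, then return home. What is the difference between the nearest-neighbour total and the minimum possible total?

Excess over optimum: 2 km.

Depot: stop 6=3, stop 5=9, stop 1=10, stop 4=12, stop 3=18, stop 2=20 ⇒ stop 6
stop 6: stop 5=6, stop 4=9, stop 1=13, stop 2=17, stop 3=20 ⇒ stop 5
stop 5: stop 4=3, stop 2=11, stop 1=19, stop 3=26 ⇒ stop 4
stop 4: stop 2=8, stop 1=21, stop 3=29 ⇒ stop 2
stop 2: stop 1=16, stop 3=22 ⇒ stop 1
stop 1: stop 3=8 ⇒ stop 3
NN route Depot → stop 6 → stop 5 → stop 4 → stop 2 → stop 1 → stop 3 → Depot costs 62.
Optimal: Depot → stop 1 → stop 3 → stop 2 → stop 4 → stop 5 → stop 6 → Depot costs 60 (by enumerating all 360 distinct tours).
Excess = 62 − 60 = 2.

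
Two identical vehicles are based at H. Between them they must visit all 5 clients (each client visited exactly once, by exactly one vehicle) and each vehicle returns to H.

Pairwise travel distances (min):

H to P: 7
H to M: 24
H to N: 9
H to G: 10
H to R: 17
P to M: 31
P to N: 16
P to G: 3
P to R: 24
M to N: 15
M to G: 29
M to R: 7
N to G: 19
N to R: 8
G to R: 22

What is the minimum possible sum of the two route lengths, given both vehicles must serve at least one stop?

Check every non-empty split of the stops between the two vehicles; for each half take its own optimal tour:
  {P} + {M, N, G, R}: 14 + 63 = 77
  {M} + {P, N, G, R}: 48 + 49 = 97
  {P, M} + {N, G, R}: 62 + 49 = 111
  {N} + {P, M, G, R}: 18 + 63 = 81
  {P, N} + {M, G, R}: 32 + 63 = 95
  {M, N} + {P, G, R}: 48 + 49 = 97
  … (15 splits in total)
  {P, G} + {M, N, R}: 20 + 48 = 68  ← best
Best: vehicle 1 H → P → G → H = 20; vehicle 2 H → M → R → N → H = 48; combined 68.

Minimum combined distance: 68 min.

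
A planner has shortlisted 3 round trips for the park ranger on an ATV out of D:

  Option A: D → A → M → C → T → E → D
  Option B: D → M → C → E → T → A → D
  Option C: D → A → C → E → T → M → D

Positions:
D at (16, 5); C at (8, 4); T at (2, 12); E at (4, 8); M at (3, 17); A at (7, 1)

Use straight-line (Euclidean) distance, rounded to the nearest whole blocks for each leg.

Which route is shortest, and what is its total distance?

46 blocks — Option C is the shortest.

Option A: 10 + 16 + 14 + 10 + 4 + 12 = 66
Option B: 18 + 14 + 6 + 4 + 12 + 10 = 64
Option C: 10 + 3 + 6 + 4 + 5 + 18 = 46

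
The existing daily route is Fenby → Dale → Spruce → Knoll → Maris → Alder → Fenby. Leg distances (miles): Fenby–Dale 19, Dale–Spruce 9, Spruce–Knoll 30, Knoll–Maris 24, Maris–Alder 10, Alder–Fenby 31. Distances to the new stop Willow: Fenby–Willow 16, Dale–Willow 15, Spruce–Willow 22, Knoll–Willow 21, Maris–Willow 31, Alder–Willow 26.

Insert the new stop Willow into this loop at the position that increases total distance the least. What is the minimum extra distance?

+11 miles — insert Willow between Alder and Fenby.

Insertion cost between consecutive stops i–j is d(i,Willow) + d(Willow,j) − d(i,j):
  between Fenby and Dale: 16 + 15 − 19 = 12
  between Dale and Spruce: 15 + 22 − 9 = 28
  between Spruce and Knoll: 22 + 21 − 30 = 13
  between Knoll and Maris: 21 + 31 − 24 = 28
  between Maris and Alder: 31 + 26 − 10 = 47
  between Alder and Fenby: 26 + 16 − 31 = 11
Cheapest insertion is between Alder and Fenby, adding 11.
New total = 123 + 11 = 134.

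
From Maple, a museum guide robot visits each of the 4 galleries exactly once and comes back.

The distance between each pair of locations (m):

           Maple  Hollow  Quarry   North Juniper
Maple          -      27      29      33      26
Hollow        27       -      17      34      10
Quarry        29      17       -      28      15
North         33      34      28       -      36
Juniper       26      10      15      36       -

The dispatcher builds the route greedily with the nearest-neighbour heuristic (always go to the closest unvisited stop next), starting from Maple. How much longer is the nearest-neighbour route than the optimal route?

1 m longer than the optimal tour.

From Maple: Juniper=26, Hollow=27, Quarry=29, North=33 → choose Juniper (26).
From Juniper: Hollow=10, Quarry=15, North=36 → choose Hollow (10).
From Hollow: Quarry=17, North=34 → choose Quarry (17).
From Quarry: North=28 → choose North (28).
NN route Maple → Juniper → Hollow → Quarry → North → Maple costs 114.
Optimal: Maple → Hollow → Juniper → Quarry → North → Maple costs 113 (by enumerating all 12 distinct tours).
Excess = 114 − 113 = 1.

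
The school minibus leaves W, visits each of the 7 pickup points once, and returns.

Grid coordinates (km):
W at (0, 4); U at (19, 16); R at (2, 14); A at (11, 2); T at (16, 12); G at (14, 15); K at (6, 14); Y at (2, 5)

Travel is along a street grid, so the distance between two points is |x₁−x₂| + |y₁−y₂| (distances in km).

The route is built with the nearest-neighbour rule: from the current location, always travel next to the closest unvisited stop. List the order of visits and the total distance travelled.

From W: distances to unvisited — Y=3, R=12, A=13, K=16, T=24, G=25, U=31. Nearest is Y (3).
From Y: distances to unvisited — R=9, A=12, K=13, T=21, G=22, U=28. Nearest is R (9).
From R: distances to unvisited — K=4, G=13, T=16, U=19, A=21. Nearest is K (4).
From K: distances to unvisited — G=9, T=12, U=15, A=17. Nearest is G (9).
From G: distances to unvisited — T=5, U=6, A=16. Nearest is T (5).
From T: distances to unvisited — U=7, A=15. Nearest is U (7).
From U: distances to unvisited — A=22. Nearest is A (22).
Return A→W: 13.
Total = 3 + 9 + 4 + 9 + 5 + 7 + 22 + 13 = 72.

Total distance 72 km via the nearest-neighbour route W → Y → R → K → G → T → U → A → W.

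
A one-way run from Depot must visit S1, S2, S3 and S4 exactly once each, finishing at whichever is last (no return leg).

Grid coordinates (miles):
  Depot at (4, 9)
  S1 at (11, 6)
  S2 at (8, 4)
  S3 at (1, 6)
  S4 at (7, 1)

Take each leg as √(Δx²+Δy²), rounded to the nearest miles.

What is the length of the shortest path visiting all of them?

There are 4! = 24 possible orderings.
Depot - S1 - S2 - S3 - S4: 8+4+7+8 = 27
Depot - S1 - S2 - S4 - S3: 8+4+3+8 = 23
Depot - S1 - S3 - S2 - S4: 8+10+7+3 = 28
Depot - S1 - S3 - S4 - S2: 8+10+8+3 = 29
Depot - S1 - S4 - S2 - S3: 8+6+3+7 = 24
Depot - S1 - S4 - S3 - S2: 8+6+8+7 = 29
Depot - S2 - S1 - S3 - S4: 6+4+10+8 = 28
Depot - S2 - S1 - S4 - S3: 6+4+6+8 = 24
Depot - S2 - S3 - S1 - S4: 6+7+10+6 = 29
Depot - S2 - S3 - S4 - S1: 6+7+8+6 = 27
Depot - S2 - S4 - S1 - S3: 6+3+6+10 = 25
Depot - S2 - S4 - S3 - S1: 6+3+8+10 = 27
Depot - S3 - S1 - S2 - S4: 4+10+4+3 = 21
Depot - S3 - S1 - S4 - S2: 4+10+6+3 = 23
… (10 more)
Depot - S3 - S4 - S2 - S1: 4+8+3+4 = 19  ← best
The minimum is 19.
One shortest path: Depot → S3 → S4 → S2 → S1.

Shortest open route: 19 miles.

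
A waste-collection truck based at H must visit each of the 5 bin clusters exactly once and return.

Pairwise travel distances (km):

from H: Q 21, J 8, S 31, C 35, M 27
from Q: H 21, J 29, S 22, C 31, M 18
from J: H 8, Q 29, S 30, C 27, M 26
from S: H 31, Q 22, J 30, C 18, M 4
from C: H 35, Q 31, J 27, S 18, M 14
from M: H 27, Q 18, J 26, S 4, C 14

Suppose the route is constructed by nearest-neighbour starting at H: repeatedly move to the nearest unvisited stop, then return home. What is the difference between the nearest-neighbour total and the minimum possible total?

Excess over optimum: 12 km.

H: J=8, Q=21, M=27, S=31, C=35 ⇒ J
J: M=26, C=27, Q=29, S=30 ⇒ M
M: S=4, C=14, Q=18 ⇒ S
S: C=18, Q=22 ⇒ C
C: Q=31 ⇒ Q
NN route H → J → M → S → C → Q → H costs 108.
Optimal: H → Q → S → M → C → J → H costs 96 (by enumerating all 60 distinct tours).
Excess = 108 − 96 = 12.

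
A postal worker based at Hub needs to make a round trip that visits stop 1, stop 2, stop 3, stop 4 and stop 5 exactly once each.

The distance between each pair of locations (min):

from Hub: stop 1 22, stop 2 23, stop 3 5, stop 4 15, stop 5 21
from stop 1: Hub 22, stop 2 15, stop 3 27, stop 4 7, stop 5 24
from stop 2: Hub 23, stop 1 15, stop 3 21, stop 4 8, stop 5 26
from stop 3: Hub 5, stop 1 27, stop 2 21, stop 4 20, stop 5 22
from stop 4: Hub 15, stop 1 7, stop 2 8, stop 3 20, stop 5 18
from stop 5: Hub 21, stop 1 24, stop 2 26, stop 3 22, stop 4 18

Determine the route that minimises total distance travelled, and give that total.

86 min — the shortest possible round trip.

With 5 stops there are 5!/2 = 60 distinct round trips (a route and its reverse cost the same).
Hub → stop 1 → stop 2 → stop 3 → stop 4 → stop 5 → Hub: 22+15+21+20+18+21 = 117
Hub → stop 1 → stop 2 → stop 3 → stop 5 → stop 4 → Hub: 22+15+21+22+18+15 = 113
Hub → stop 1 → stop 2 → stop 4 → stop 3 → stop 5 → Hub: 22+15+8+20+22+21 = 108
Hub → stop 1 → stop 2 → stop 4 → stop 5 → stop 3 → Hub: 22+15+8+18+22+5 = 90
Hub → stop 1 → stop 2 → stop 5 → stop 3 → stop 4 → Hub: 22+15+26+22+20+15 = 120
Hub → stop 1 → stop 2 → stop 5 → stop 4 → stop 3 → Hub: 22+15+26+18+20+5 = 106
Hub → stop 1 → stop 3 → stop 2 → stop 4 → stop 5 → Hub: 22+27+21+8+18+21 = 117
Hub → stop 1 → stop 3 → stop 2 → stop 5 → stop 4 → Hub: 22+27+21+26+18+15 = 129
Hub → stop 1 → stop 3 → stop 4 → stop 2 → stop 5 → Hub: 22+27+20+8+26+21 = 124
Hub → stop 1 → stop 3 → stop 4 → stop 5 → stop 2 → Hub: 22+27+20+18+26+23 = 136
Hub → stop 1 → stop 3 → stop 5 → stop 2 → stop 4 → Hub: 22+27+22+26+8+15 = 120
Hub → stop 1 → stop 3 → stop 5 → stop 4 → stop 2 → Hub: 22+27+22+18+8+23 = 120
Hub → stop 1 → stop 4 → stop 2 → stop 3 → stop 5 → Hub: 22+7+8+21+22+21 = 101
Hub → stop 1 → stop 4 → stop 2 → stop 5 → stop 3 → Hub: 22+7+8+26+22+5 = 90
… (46 more)
Hub → stop 3 → stop 2 → stop 4 → stop 1 → stop 5 → Hub: 5+21+8+7+24+21 = 86  ← best
The minimum is 86.
One optimal route: Hub → stop 3 → stop 2 → stop 4 → stop 1 → stop 5 → Hub (or its reverse).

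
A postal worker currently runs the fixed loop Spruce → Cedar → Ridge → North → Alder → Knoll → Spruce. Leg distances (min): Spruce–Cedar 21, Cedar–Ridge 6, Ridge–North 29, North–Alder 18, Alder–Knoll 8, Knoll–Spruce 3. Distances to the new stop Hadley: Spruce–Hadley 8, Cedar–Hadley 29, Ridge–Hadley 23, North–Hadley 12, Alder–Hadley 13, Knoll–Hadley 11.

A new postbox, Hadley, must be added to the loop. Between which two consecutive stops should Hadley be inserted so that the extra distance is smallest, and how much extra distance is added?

Minimum extra distance: 6 min, inserting Hadley between Ridge and North.

Insertion cost between consecutive stops i–j is d(i,Hadley) + d(Hadley,j) − d(i,j):
  between Spruce and Cedar: 8 + 29 − 21 = 16
  between Cedar and Ridge: 29 + 23 − 6 = 46
  between Ridge and North: 23 + 12 − 29 = 6
  between North and Alder: 12 + 13 − 18 = 7
  between Alder and Knoll: 13 + 11 − 8 = 16
  between Knoll and Spruce: 11 + 8 − 3 = 16
Cheapest insertion is between Ridge and North, adding 6.
New total = 85 + 6 = 91.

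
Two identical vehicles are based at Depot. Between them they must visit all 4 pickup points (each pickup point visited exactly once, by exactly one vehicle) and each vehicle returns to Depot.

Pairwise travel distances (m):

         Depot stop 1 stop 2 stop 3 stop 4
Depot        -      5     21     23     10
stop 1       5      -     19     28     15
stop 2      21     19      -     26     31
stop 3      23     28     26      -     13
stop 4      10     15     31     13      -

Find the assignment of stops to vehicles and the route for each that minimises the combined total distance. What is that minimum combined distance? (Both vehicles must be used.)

80 m — the smallest possible combined total.

There are 2^3 − 1 = 7 ways to divide the 4 stops into two non-empty groups. For each, the best each vehicle can do is its own shortest tour through its group:
  {stop 1} + {stop 2, stop 3, stop 4}: 10 + 70 = 80
  {stop 2} + {stop 1, stop 3, stop 4}: 42 + 56 = 98
  {stop 1, stop 2} + {stop 3, stop 4}: 45 + 46 = 91
  {stop 3} + {stop 1, stop 2, stop 4}: 46 + 65 = 111
  {stop 1, stop 3} + {stop 2, stop 4}: 56 + 62 = 118
  {stop 2, stop 3} + {stop 1, stop 4}: 70 + 30 = 100
  … (7 splits in total)
Best: vehicle 1 Depot → stop 1 → Depot = 10; vehicle 2 Depot → stop 2 → stop 3 → stop 4 → Depot = 70; combined 80.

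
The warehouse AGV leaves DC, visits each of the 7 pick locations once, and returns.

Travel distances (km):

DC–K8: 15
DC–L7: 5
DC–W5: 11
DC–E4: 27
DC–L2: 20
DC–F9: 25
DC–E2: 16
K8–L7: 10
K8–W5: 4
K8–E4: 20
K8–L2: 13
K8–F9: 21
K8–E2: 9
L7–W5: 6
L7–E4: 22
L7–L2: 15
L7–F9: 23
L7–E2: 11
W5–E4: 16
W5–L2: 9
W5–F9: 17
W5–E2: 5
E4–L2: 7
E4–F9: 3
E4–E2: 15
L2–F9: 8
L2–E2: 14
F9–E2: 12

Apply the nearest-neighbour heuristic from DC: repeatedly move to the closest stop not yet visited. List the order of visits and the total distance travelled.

Total distance 66 km via the nearest-neighbour route DC → L7 → W5 → K8 → E2 → F9 → E4 → L2 → DC.

From DC: distances to unvisited — L7=5, W5=11, K8=15, E2=16, L2=20, F9=25, E4=27. Nearest is L7 (5).
From L7: distances to unvisited — W5=6, K8=10, E2=11, L2=15, E4=22, F9=23. Nearest is W5 (6).
From W5: distances to unvisited — K8=4, E2=5, L2=9, E4=16, F9=17. Nearest is K8 (4).
From K8: distances to unvisited — E2=9, L2=13, E4=20, F9=21. Nearest is E2 (9).
From E2: distances to unvisited — F9=12, L2=14, E4=15. Nearest is F9 (12).
From F9: distances to unvisited — E4=3, L2=8. Nearest is E4 (3).
From E4: distances to unvisited — L2=7. Nearest is L2 (7).
Return L2→DC: 20.
Total = 5 + 6 + 4 + 9 + 12 + 3 + 7 + 20 = 66.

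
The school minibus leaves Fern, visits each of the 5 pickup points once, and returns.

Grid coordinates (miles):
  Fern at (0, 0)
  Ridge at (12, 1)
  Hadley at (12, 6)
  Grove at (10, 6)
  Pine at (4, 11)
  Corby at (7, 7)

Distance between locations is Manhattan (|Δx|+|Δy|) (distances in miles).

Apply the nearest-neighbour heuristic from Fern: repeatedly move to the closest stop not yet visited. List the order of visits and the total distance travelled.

At Fern the remaining stops are Ridge 13, Corby 14, Pine 15, Grove 16, Hadley 18; go to Ridge.
At Ridge the remaining stops are Hadley 5, Grove 7, Corby 11, Pine 18; go to Hadley.
At Hadley the remaining stops are Grove 2, Corby 6, Pine 13; go to Grove.
At Grove the remaining stops are Corby 4, Pine 11; go to Corby.
At Corby the remaining stops are Pine 7; go to Pine.
Return Pine→Fern: 15.
Total = 13 + 5 + 2 + 4 + 7 + 15 = 46.

46 miles along Fern → Ridge → Hadley → Grove → Corby → Pine → Fern.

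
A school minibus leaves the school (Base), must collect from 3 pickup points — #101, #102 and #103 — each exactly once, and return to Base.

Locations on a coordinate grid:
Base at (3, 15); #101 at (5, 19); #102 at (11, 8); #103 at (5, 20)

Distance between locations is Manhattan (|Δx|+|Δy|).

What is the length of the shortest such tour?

40 — the shortest possible round trip.

With 3 stops there are 3!/2 = 3 distinct round trips (a route and its reverse cost the same).
Base → #101 → #102 → #103 → Base: 6+17+18+7 = 48
Base → #101 → #103 → #102 → Base: 6+1+18+15 = 40
Base → #102 → #101 → #103 → Base: 15+17+1+7 = 40
The minimum is 40.
One optimal route: Base → #101 → #103 → #102 → Base (or its reverse).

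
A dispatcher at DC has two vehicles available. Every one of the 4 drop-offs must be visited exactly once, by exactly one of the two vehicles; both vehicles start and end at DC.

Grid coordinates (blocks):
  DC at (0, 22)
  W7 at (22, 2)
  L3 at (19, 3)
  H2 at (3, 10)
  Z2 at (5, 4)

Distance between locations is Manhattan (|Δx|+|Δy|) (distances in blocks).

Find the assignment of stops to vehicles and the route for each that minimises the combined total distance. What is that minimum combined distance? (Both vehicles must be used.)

There are 2^3 − 1 = 7 ways to divide the 4 stops into two non-empty groups. For each, the best each vehicle can do is its own shortest tour through its group:
  {W7} + {L3, H2, Z2}: 84 + 76 = 160
  {L3} + {W7, H2, Z2}: 76 + 84 = 160
  {W7, L3} + {H2, Z2}: 84 + 46 = 130
  {H2} + {W7, L3, Z2}: 30 + 84 = 114
  {W7, H2} + {L3, Z2}: 84 + 76 = 160
  {L3, H2} + {W7, Z2}: 76 + 84 = 160
  … (7 splits in total)
Best: vehicle 1 DC → H2 → DC = 30; vehicle 2 DC → W7 → L3 → Z2 → DC = 84; combined 114.

114 blocks — the smallest possible combined total.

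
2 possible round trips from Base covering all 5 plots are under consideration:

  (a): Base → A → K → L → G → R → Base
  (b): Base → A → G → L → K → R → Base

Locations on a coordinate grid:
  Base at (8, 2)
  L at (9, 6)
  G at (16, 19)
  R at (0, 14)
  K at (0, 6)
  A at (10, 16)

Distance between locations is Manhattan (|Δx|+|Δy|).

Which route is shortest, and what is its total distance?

82 — (b) is the shortest.

(a): 16 + 20 + 9 + 20 + 21 + 20 = 106
(b): 16 + 9 + 20 + 9 + 8 + 20 = 82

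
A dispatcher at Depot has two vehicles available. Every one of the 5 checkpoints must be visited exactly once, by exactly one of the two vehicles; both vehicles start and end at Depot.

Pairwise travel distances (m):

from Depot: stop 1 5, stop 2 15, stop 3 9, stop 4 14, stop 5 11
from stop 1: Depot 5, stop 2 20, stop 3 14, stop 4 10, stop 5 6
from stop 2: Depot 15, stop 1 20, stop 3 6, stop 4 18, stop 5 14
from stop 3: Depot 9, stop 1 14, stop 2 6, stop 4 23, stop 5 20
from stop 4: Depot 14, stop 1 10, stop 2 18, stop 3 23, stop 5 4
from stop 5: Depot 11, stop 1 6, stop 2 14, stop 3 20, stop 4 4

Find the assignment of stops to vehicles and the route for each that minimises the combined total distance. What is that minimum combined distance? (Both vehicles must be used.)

There are 2^4 − 1 = 15 ways to divide the 5 stops into two non-empty groups. For each, the best each vehicle can do is its own shortest tour through its group:
  {stop 1} + {stop 2, stop 3, stop 4, stop 5}: 10 + 47 = 57
  {stop 2} + {stop 1, stop 3, stop 4, stop 5}: 30 + 47 = 77
  {stop 1, stop 2} + {stop 3, stop 4, stop 5}: 40 + 47 = 87
  {stop 3} + {stop 1, stop 2, stop 4, stop 5}: 18 + 48 = 66
  {stop 1, stop 3} + {stop 2, stop 4, stop 5}: 28 + 47 = 75
  {stop 2, stop 3} + {stop 1, stop 4, stop 5}: 30 + 29 = 59
  … (15 splits in total)
Best: vehicle 1 Depot → stop 1 → Depot = 10; vehicle 2 Depot → stop 3 → stop 2 → stop 5 → stop 4 → Depot = 47; combined 57.

Minimum combined distance: 57 m.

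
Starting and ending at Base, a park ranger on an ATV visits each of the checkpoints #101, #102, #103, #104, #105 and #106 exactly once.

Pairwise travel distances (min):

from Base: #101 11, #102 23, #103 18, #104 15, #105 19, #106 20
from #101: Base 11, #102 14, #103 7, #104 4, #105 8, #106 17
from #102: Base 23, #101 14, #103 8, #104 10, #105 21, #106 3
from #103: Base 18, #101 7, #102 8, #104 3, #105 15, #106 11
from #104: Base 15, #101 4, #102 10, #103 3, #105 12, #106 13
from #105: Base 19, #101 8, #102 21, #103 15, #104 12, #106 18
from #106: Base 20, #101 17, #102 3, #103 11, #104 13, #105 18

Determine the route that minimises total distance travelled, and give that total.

With 6 stops there are 6!/2 = 360 distinct round trips (a route and its reverse cost the same).
Base → #101 → #102 → #103 → #104 → #105 → #106 → Base: 11+14+8+3+12+18+20 = 86
Base → #101 → #102 → #103 → #104 → #106 → #105 → Base: 11+14+8+3+13+18+19 = 86
Base → #101 → #102 → #103 → #105 → #104 → #106 → Base: 11+14+8+15+12+13+20 = 93
Base → #101 → #102 → #103 → #105 → #106 → #104 → Base: 11+14+8+15+18+13+15 = 94
Base → #101 → #102 → #103 → #106 → #104 → #105 → Base: 11+14+8+11+13+12+19 = 88
Base → #101 → #102 → #103 → #106 → #105 → #104 → Base: 11+14+8+11+18+12+15 = 89
Base → #101 → #102 → #104 → #103 → #105 → #106 → Base: 11+14+10+3+15+18+20 = 91
Base → #101 → #102 → #104 → #103 → #106 → #105 → Base: 11+14+10+3+11+18+19 = 86
… (352 more)
Base → #101 → #105 → #104 → #103 → #102 → #106 → Base: 11+8+12+3+8+3+20 = 65  ← best
The minimum is 65.
One optimal route: Base → #101 → #105 → #104 → #103 → #102 → #106 → Base (or its reverse).

Minimum total distance: 65 min.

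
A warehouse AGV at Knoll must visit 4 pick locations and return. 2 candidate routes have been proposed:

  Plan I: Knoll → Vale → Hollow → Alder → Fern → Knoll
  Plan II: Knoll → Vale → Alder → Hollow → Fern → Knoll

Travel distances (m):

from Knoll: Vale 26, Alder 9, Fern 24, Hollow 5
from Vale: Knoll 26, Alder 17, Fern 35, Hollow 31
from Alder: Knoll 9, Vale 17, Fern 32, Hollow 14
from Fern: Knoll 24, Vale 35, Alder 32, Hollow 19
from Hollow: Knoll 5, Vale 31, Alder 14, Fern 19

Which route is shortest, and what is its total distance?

Plan I: 26 + 31 + 14 + 32 + 24 = 127
Plan II: 26 + 17 + 14 + 19 + 24 = 100

Shortest is Plan II, total 100 m.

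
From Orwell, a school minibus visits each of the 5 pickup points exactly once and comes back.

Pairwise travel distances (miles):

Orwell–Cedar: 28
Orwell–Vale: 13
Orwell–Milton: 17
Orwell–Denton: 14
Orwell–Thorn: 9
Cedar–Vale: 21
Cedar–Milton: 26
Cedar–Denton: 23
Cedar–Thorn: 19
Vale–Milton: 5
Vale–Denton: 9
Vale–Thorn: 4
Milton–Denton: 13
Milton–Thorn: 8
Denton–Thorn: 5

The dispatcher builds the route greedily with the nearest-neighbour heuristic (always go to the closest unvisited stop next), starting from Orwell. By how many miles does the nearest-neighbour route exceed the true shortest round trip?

From Orwell: Thorn=9, Vale=13, Denton=14, Milton=17, Cedar=28 → choose Thorn (9).
From Thorn: Vale=4, Denton=5, Milton=8, Cedar=19 → choose Vale (4).
From Vale: Milton=5, Denton=9, Cedar=21 → choose Milton (5).
From Milton: Denton=13, Cedar=26 → choose Denton (13).
From Denton: Cedar=23 → choose Cedar (23).
NN route Orwell → Thorn → Vale → Milton → Denton → Cedar → Orwell costs 82.
Optimal: Orwell → Milton → Vale → Cedar → Denton → Thorn → Orwell costs 80 (by enumerating all 60 distinct tours).
Excess = 82 − 80 = 2.

Excess over optimum: 2 miles.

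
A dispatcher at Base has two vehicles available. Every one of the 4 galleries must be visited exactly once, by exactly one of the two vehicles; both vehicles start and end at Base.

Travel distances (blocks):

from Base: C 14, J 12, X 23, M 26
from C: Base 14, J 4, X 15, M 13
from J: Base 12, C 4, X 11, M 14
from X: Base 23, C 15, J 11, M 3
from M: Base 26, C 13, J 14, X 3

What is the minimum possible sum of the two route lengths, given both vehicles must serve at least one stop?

Try each way of splitting the stops between the two vehicles (each non-empty) and, for each split, find the best tour for each vehicle:
  {C} + {J, X, M}: 28 + 52 = 80
  {J} + {C, X, M}: 24 + 53 = 77
  {C, J} + {X, M}: 30 + 52 = 82
  {X} + {C, J, M}: 46 + 53 = 99
  {C, X} + {J, M}: 52 + 52 = 104
  {J, X} + {C, M}: 46 + 53 = 99
  … (7 splits in total)
Best: vehicle 1 Base → J → Base = 24; vehicle 2 Base → C → M → X → Base = 53; combined 77.

Minimum combined distance: 77 blocks.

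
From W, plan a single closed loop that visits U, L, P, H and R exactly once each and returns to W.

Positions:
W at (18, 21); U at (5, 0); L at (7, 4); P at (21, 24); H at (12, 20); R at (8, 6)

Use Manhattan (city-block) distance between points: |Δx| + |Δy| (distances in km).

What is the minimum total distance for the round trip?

With 5 stops there are 5!/2 = 60 distinct round trips (a route and its reverse cost the same).
W → U → L → P → H → R → W: 34+6+34+13+18+25 = 130
W → U → L → P → R → H → W: 34+6+34+31+18+7 = 130
W → U → L → H → P → R → W: 34+6+21+13+31+25 = 130
W → U → L → H → R → P → W: 34+6+21+18+31+6 = 116
W → U → L → R → P → H → W: 34+6+3+31+13+7 = 94
W → U → L → R → H → P → W: 34+6+3+18+13+6 = 80
W → U → P → L → H → R → W: 34+40+34+21+18+25 = 172
W → U → P → L → R → H → W: 34+40+34+3+18+7 = 136
W → U → P → H → L → R → W: 34+40+13+21+3+25 = 136
W → U → P → H → R → L → W: 34+40+13+18+3+28 = 136
W → U → P → R → L → H → W: 34+40+31+3+21+7 = 136
W → U → P → R → H → L → W: 34+40+31+18+21+28 = 172
W → U → H → L → P → R → W: 34+27+21+34+31+25 = 172
W → U → H → L → R → P → W: 34+27+21+3+31+6 = 122
… (46 more)
The minimum is 80.
One optimal route: W → U → L → R → H → P → W (or its reverse).

80 km — the shortest possible round trip.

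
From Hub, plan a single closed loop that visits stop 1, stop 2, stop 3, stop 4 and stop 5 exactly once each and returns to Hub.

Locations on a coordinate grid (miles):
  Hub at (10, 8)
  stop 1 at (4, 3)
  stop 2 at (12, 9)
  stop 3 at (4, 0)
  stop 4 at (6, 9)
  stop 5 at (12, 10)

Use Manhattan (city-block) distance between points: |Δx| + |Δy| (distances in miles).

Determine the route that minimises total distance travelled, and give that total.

Hub - stop 1 - stop 2 - stop 3 - stop 4 - stop 5 - Hub: 11+14+17+11+7+4 = 64
Hub - stop 1 - stop 2 - stop 3 - stop 5 - stop 4 - Hub: 11+14+17+18+7+5 = 72
Hub - stop 1 - stop 2 - stop 4 - stop 3 - stop 5 - Hub: 11+14+6+11+18+4 = 64
Hub - stop 1 - stop 2 - stop 4 - stop 5 - stop 3 - Hub: 11+14+6+7+18+14 = 70
Hub - stop 1 - stop 2 - stop 5 - stop 3 - stop 4 - Hub: 11+14+1+18+11+5 = 60
Hub - stop 1 - stop 2 - stop 5 - stop 4 - stop 3 - Hub: 11+14+1+7+11+14 = 58
Hub - stop 1 - stop 3 - stop 2 - stop 4 - stop 5 - Hub: 11+3+17+6+7+4 = 48
Hub - stop 1 - stop 3 - stop 2 - stop 5 - stop 4 - Hub: 11+3+17+1+7+5 = 44
Hub - stop 1 - stop 3 - stop 4 - stop 2 - stop 5 - Hub: 11+3+11+6+1+4 = 36
Hub - stop 1 - stop 3 - stop 4 - stop 5 - stop 2 - Hub: 11+3+11+7+1+3 = 36
Hub - stop 1 - stop 3 - stop 5 - stop 2 - stop 4 - Hub: 11+3+18+1+6+5 = 44
Hub - stop 1 - stop 3 - stop 5 - stop 4 - stop 2 - Hub: 11+3+18+7+6+3 = 48
Hub - stop 1 - stop 4 - stop 2 - stop 3 - stop 5 - Hub: 11+8+6+17+18+4 = 64
Hub - stop 1 - stop 4 - stop 2 - stop 5 - stop 3 - Hub: 11+8+6+1+18+14 = 58
… (46 more)
The minimum is 36.
One optimal route: Hub → stop 1 → stop 3 → stop 4 → stop 2 → stop 5 → Hub (or its reverse).

36 miles — the shortest possible round trip.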